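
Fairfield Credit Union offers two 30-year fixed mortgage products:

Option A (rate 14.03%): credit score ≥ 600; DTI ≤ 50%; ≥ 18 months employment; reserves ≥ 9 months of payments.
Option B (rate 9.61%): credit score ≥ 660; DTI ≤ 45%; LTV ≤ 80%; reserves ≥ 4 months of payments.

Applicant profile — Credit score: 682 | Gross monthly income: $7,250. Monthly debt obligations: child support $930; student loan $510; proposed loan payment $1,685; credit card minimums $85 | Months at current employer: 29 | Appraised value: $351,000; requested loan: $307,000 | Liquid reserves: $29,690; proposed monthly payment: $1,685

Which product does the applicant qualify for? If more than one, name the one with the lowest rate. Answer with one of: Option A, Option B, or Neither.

Option A

Total debts = (930 + 510 + 1,685 + 85) = 3,210; DTI = 3,210/7,250 = 44.3%.
LTV = 307,000/351,000 = 87.5%.
Reserves = 29,690/1,685 = 17.6 months.
Option A: score 682 ≥ 600; DTI 44.3% ≤ 50%; employment 29 ≥ 18 mo; reserves 17.6 ≥ 9 mo → qualifies.
Option B: score 682 ≥ 660; DTI 44.3% ≤ 45%; LTV 87.5% > 80%; reserves 17.6 ≥ 4 mo → does not qualify.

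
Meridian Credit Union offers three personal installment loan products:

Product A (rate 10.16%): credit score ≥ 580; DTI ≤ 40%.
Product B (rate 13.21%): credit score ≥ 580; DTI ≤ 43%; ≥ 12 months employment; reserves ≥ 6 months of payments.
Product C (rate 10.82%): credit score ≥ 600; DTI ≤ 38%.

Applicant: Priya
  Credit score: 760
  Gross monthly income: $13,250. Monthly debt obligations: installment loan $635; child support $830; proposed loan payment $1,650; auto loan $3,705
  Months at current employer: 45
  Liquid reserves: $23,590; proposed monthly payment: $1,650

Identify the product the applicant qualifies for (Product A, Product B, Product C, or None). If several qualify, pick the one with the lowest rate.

None

Total debts = (635 + 830 + 1,650 + 3,705) = 6,820; DTI = 6,820/13,250 = 51.5%.
Reserves = 23,590/1,650 = 14.3 months.
Product A: score 760 ≥ 580; DTI 51.5% > 40% → does not qualify.
Product B: score 760 ≥ 580; DTI 51.5% > 43%; employment 45 ≥ 12 mo; reserves 14.3 ≥ 6 mo → does not qualify.
Product C: score 760 ≥ 600; DTI 51.5% > 38% → does not qualify.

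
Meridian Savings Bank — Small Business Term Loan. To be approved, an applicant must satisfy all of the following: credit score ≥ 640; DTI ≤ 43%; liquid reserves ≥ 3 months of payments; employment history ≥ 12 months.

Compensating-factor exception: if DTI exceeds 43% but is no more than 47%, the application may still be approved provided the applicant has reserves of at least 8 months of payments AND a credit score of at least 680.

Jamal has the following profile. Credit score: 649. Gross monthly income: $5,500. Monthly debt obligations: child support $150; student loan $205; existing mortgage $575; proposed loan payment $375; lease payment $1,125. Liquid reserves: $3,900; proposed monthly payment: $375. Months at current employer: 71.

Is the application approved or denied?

Credit score 649 ≥ 640 (meets base)
Total debts = (150 + 205 + 575 + 375 + 1,125) = 2,430. DTI: 2,430 ÷ 5,500 = 44.2%, over the 43% base limit.
Reserves: 3,900 ÷ 375 = 10.4 months (meets 3-month minimum)
Employment 71 ≥ 12 months
44.2% falls in the override range (43%–47%), so the compensating-factor test applies.
Reserves 10.4 ≥ 8 months; credit score 649 < 680.
Override conditions not both satisfied; exception does not apply.

Denied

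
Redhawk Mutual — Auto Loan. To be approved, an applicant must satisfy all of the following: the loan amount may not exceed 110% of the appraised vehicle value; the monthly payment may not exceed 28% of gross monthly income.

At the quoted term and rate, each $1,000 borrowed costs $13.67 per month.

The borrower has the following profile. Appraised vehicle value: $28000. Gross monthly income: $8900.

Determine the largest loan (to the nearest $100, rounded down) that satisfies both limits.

$30,800

Payment cap: 28% × $8,900 = $2,492/month.
At $13.67 per $1,000, that supports 2,492/13.67 × 1,000 ≈ $182,297 → $182,200.
LTV cap: 110% × $28,000 = $30,800 → $30,800.
Binding constraint: loan-to-value.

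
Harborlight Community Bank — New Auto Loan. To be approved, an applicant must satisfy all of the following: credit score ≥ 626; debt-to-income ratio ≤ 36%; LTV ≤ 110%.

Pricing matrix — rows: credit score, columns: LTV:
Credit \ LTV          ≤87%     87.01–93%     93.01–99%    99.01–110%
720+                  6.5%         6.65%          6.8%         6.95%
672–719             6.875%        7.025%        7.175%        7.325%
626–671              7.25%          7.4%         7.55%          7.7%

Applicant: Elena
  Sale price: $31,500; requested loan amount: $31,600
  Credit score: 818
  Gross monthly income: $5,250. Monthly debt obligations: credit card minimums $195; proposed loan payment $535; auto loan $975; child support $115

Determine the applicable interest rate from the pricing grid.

6.95%

Credit score 818 ≥ 626; Total monthly debts = (195 + 535 + 975 + 115) = 1,820. DTI: 1,820 ÷ 5,250 = 34.7%, within the 36% cap
LTV = 31,600/31,500 = 100.3% ≤ 110%
Credit 818 → row 720+; LTV 100.3% → column 99.01–110%. Grid cell → 6.95%.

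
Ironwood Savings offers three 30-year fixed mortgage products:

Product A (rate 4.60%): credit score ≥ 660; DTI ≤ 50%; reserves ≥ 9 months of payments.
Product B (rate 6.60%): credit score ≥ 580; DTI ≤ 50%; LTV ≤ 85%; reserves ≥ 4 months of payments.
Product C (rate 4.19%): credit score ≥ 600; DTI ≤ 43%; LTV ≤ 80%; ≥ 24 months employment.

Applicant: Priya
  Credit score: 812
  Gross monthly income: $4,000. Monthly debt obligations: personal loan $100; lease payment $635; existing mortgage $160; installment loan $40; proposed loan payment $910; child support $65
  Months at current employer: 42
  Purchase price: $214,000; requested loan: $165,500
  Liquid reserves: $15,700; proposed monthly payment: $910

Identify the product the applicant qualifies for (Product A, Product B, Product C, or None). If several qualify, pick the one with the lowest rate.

Product A

Total debts = (100 + 635 + 160 + 40 + 910 + 65) = 1,910; DTI = 1,910/4,000 = 47.8%.
LTV = 165,500/214,000 = 77.3%.
Reserves = 15,700/910 = 17.3 months.
Product A: score 812 ≥ 660; DTI 47.8% ≤ 50%; reserves 17.3 ≥ 9 mo → qualifies.
Product B: score 812 ≥ 580; DTI 47.8% ≤ 50%; LTV 77.3% ≤ 85%; reserves 17.3 ≥ 4 mo → qualifies.
Product C: score 812 ≥ 600; DTI 47.8% > 43%; LTV 77.3% ≤ 80%; employment 42 ≥ 24 mo → does not qualify.
Qualifying: Product A, Product B. Lowest rate is 4.60% → Product A.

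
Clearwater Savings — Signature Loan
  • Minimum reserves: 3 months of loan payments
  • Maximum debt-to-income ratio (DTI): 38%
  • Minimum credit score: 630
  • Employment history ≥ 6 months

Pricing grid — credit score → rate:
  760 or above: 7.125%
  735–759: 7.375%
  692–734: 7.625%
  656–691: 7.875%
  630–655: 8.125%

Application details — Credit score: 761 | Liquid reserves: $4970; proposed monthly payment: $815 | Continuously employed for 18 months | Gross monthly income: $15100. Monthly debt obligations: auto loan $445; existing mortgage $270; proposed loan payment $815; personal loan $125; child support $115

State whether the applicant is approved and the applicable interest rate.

Approved at 7.125%

Credit score 761 ≥ 630 (meets minimum)
Employment 18 ≥ 6 months
Total monthly debts = (445 + 270 + 815 + 125 + 115) = 1,770. DTI = 1,770/15,100 = 11.7% ≤ 38%
Liquid reserves cover 4,970/815 = 6.1 months — ≥ 3 required
All requirements met. Score 761 falls in the 760 or above tier → 7.125%.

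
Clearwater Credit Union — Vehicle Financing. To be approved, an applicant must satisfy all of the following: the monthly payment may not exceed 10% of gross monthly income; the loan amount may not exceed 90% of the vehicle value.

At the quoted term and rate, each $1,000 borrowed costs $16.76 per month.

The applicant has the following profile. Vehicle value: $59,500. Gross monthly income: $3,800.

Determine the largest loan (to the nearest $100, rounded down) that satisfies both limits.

Payment cap: 10% × $3,800 = $380/month.
At $16.76 per $1,000, that supports 380/16.76 × 1,000 ≈ $22,673 → $22,600.
LTV cap: 90% × $59,500 = $53,550 → $53,500.
Binding constraint: payment-to-income.

$22,600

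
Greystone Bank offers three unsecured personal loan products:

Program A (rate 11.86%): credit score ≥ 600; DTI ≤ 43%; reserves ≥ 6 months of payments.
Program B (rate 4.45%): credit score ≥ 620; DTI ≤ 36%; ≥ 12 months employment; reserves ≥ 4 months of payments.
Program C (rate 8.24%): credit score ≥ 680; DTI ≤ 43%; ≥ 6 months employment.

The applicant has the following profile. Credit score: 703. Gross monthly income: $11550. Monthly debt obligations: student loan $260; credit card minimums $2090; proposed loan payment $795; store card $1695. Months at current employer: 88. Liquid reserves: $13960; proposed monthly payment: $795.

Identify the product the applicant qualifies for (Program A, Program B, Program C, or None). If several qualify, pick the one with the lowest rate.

Total debts = (260 + 2,090 + 795 + 1,695) = 4,840; DTI = 4,840/11,550 = 41.9%.
Reserves = 13,960/795 = 17.6 months.
Program A: score 703 ≥ 600; DTI 41.9% ≤ 43%; reserves 17.6 ≥ 6 mo → qualifies.
Program B: score 703 ≥ 620; DTI 41.9% > 36%; employment 88 ≥ 12 mo; reserves 17.6 ≥ 4 mo → does not qualify.
Program C: score 703 ≥ 680; DTI 41.9% ≤ 43%; employment 88 ≥ 6 mo → qualifies.
Qualifying: Program A, Program C. Lowest rate is 8.24% → Program C.

Program C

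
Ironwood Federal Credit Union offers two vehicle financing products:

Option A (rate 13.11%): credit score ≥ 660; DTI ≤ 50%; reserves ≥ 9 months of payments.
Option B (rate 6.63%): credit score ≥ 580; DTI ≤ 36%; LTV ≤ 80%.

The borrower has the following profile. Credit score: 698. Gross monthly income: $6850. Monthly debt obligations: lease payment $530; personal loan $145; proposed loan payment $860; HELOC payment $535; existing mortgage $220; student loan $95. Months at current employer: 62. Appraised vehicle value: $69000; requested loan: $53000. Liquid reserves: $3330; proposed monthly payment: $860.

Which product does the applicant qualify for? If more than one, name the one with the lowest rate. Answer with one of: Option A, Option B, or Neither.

Option B

Total debts = (530 + 145 + 860 + 535 + 220 + 95) = 2,385; DTI = 2,385/6,850 = 34.8%.
LTV = 53,000/69,000 = 76.8%.
Reserves = 3,330/860 = 3.9 months.
Option A: score 698 ≥ 660; DTI 34.8% ≤ 50%; reserves 3.9 < 9 mo → does not qualify.
Option B: score 698 ≥ 580; DTI 34.8% ≤ 36%; LTV 76.8% ≤ 80% → qualifies.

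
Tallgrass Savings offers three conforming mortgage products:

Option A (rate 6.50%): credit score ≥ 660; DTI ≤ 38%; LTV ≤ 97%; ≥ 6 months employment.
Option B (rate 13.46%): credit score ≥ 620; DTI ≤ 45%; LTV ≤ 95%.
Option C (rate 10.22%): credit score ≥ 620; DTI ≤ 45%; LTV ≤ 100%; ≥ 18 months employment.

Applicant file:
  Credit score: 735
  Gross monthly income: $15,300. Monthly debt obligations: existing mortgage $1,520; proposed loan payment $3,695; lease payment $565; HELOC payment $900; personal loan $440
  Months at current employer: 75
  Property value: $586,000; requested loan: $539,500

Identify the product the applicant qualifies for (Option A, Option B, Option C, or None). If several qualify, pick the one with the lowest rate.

Total debts = (1,520 + 3,695 + 565 + 900 + 440) = 7,120; DTI = 7,120/15,300 = 46.5%.
LTV = 539,500/586,000 = 92.1%.
Option A: score 735 ≥ 660; DTI 46.5% > 38%; LTV 92.1% ≤ 97%; employment 75 ≥ 6 mo → does not qualify.
Option B: score 735 ≥ 620; DTI 46.5% > 45%; LTV 92.1% ≤ 95% → does not qualify.
Option C: score 735 ≥ 620; DTI 46.5% > 45%; LTV 92.1% ≤ 100%; employment 75 ≥ 18 mo → does not qualify.

None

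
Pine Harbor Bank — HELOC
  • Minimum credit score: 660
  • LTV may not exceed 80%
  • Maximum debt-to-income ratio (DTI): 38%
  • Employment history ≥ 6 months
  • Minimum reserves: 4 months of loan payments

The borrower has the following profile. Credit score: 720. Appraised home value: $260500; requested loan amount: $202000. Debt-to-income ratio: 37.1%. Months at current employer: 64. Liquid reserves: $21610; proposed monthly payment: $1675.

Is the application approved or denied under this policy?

Approved

Credit score 720 ≥ 660 (meets)
LTV: 202,000 ÷ 260,500 = 77.5%, within 80% cap
DTI 37.1% ≤ 38%
Employment 64 ≥ 6 months
Liquid reserves cover 21,610/1,675 = 12.9 months — ≥ 4 required
All criteria satisfied.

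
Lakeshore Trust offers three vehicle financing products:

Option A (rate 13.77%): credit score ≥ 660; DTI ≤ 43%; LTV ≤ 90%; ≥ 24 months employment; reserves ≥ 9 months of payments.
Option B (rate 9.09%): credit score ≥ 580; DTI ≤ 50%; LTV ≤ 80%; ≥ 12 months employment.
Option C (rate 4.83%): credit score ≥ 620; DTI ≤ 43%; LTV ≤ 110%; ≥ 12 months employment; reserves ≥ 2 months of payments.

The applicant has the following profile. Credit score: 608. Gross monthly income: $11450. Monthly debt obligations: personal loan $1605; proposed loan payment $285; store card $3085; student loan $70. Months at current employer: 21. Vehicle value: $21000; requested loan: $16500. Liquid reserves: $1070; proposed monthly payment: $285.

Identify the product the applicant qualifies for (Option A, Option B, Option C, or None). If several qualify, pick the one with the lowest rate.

Option B

Total debts = (1,605 + 285 + 3,085 + 70) = 5,045; DTI = 5,045/11,450 = 44.1%.
LTV = 16,500/21,000 = 78.6%.
Reserves = 1,070/285 = 3.8 months.
Option A: score 608 < 660; DTI 44.1% > 43%; LTV 78.6% ≤ 90%; employment 21 < 24 mo; reserves 3.8 < 9 mo → does not qualify.
Option B: score 608 ≥ 580; DTI 44.1% ≤ 50%; LTV 78.6% ≤ 80%; employment 21 ≥ 12 mo → qualifies.
Option C: score 608 < 620; DTI 44.1% > 43%; LTV 78.6% ≤ 110%; employment 21 ≥ 12 mo; reserves 3.8 ≥ 2 mo → does not qualify.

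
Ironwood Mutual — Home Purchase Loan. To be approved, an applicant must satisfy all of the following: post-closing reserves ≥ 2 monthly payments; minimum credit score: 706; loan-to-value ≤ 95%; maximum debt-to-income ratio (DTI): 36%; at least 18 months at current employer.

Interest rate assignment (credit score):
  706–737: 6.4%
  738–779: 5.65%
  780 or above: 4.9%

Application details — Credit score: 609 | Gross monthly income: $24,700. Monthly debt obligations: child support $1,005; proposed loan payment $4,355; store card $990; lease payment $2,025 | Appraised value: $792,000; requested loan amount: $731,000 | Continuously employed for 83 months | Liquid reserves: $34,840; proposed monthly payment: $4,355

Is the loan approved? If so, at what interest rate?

Credit score 609 < 706 (below minimum)
Loan-to-value = 731,000/792,000 = 92.3% — pass (95% max)
Total monthly debts = (1,005 + 4,355 + 990 + 2,025) = 8,375. DTI: 8,375 ÷ 24,700 = 33.9%, within the 36% cap
Employment 83 ≥ 18 months
Reserves: 34,840 ÷ 4,355 = 8.0 months (meets 2-month minimum)
Not all requirements met → denied.

Denied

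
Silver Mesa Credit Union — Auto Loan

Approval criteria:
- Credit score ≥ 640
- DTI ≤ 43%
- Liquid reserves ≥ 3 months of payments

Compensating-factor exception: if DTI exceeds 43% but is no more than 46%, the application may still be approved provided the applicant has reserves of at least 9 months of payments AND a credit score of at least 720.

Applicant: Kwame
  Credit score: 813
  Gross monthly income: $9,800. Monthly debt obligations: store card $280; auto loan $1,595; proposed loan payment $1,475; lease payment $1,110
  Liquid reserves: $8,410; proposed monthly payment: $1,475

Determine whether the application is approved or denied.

Denied

Credit score 813 ≥ 640 (meets base)
Total debts = (280 + 1,595 + 1,475 + 1,110) = 4,460. DTI = 4,460/9,800 = 45.5% > 43% — standard DTI limit exceeded.
Reserves: 8,410 ÷ 1,475 = 5.7 months (meets 3-month minimum)
45.5% falls in the override range (43%–46%), so the compensating-factor test applies.
Reserves 5.7 < 9 months; credit score 813 ≥ 720.
Compensating-factor requirement not fully met.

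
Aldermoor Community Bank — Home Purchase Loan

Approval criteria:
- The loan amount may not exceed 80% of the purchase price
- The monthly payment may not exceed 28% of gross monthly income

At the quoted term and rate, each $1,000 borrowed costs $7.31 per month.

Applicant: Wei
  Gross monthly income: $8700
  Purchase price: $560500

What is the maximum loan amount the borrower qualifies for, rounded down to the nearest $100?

$333,200

Payment cap: 28% × $8,700 = $2,436/month.
At $7.31 per $1,000, that supports 2,436/7.31 × 1,000 ≈ $333,242 → $333,200.
LTV cap: 80% × $560,500 = $448,400 → $448,400.
Binding constraint: payment-to-income.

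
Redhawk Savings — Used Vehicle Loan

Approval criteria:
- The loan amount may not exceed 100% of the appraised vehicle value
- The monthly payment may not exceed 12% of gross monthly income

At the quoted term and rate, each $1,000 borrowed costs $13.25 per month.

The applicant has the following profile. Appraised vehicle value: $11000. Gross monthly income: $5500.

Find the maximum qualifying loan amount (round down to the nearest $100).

$11,000

Payment cap: 12% × $5,500 = $660/month.
At $13.25 per $1,000, that supports 660/13.25 × 1,000 ≈ $49,811 → $49,800.
LTV cap: 100% × $11,000 = $11,000 → $11,000.
Binding constraint: loan-to-value.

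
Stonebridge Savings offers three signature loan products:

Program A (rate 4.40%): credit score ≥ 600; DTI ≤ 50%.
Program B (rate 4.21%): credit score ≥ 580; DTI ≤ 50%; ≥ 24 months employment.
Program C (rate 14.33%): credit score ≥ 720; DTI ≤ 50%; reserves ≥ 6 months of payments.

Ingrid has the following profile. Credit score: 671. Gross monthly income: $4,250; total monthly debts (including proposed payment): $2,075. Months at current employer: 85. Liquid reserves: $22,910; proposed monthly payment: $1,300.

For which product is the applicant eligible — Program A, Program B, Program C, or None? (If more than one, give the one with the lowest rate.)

Program B

DTI = 2,075/4,250 = 48.8%.
Reserves = 22,910/1,300 = 17.6 months.
Program A: score 671 ≥ 600; DTI 48.8% ≤ 50% → qualifies.
Program B: score 671 ≥ 580; DTI 48.8% ≤ 50%; employment 85 ≥ 24 mo → qualifies.
Program C: score 671 < 720; DTI 48.8% ≤ 50%; reserves 17.6 ≥ 6 mo → does not qualify.
Qualifying: Program A, Program B. Lowest rate is 4.21% → Program B.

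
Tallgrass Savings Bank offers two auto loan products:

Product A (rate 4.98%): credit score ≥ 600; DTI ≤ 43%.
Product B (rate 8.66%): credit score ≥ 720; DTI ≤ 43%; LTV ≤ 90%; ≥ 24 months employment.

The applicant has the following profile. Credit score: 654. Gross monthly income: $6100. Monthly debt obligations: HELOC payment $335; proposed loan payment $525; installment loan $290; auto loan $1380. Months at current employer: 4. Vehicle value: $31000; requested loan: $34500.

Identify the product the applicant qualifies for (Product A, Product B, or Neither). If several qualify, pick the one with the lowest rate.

Total debts = (335 + 525 + 290 + 1,380) = 2,530; DTI = 2,530/6,100 = 41.5%.
LTV = 34,500/31,000 = 111.3%.
Product A: score 654 ≥ 600; DTI 41.5% ≤ 43% → qualifies.
Product B: score 654 < 720; DTI 41.5% ≤ 43%; LTV 111.3% > 90%; employment 4 < 24 mo → does not qualify.

Product A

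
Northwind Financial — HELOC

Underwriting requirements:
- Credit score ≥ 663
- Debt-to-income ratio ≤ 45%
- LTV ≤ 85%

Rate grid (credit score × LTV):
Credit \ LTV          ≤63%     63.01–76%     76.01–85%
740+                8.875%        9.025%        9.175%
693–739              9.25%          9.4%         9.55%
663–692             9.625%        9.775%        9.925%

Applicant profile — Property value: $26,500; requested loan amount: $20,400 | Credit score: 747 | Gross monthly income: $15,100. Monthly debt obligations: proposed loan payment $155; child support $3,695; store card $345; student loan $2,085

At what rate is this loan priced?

Credit score 747 ≥ 663; Total monthly debts = (155 + 3,695 + 345 + 2,085) = 6,280. DTI: 6,280 ÷ 15,100 = 41.6%, within the 45% cap
LTV: 20,400 ÷ 26,500 = 77%, within 85% cap
Row: 747 falls in 740+. Column: 77% falls in 76.01–85%. Rate = 9.175%.

9.175%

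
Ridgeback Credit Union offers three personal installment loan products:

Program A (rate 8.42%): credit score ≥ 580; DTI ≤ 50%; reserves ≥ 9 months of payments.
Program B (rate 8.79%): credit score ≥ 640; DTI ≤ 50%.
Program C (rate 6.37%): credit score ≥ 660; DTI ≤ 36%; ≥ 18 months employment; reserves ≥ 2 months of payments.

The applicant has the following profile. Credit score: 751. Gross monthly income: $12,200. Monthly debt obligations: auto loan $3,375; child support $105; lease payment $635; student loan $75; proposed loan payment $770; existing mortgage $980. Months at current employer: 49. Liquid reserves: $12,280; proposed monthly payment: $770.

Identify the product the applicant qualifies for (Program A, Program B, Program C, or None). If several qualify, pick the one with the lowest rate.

Total debts = (3,375 + 105 + 635 + 75 + 770 + 980) = 5,940; DTI = 5,940/12,200 = 48.7%.
Reserves = 12,280/770 = 15.9 months.
Program A: score 751 ≥ 580; DTI 48.7% ≤ 50%; reserves 15.9 ≥ 9 mo → qualifies.
Program B: score 751 ≥ 640; DTI 48.7% ≤ 50% → qualifies.
Program C: score 751 ≥ 660; DTI 48.7% > 36%; employment 49 ≥ 18 mo; reserves 15.9 ≥ 2 mo → does not qualify.
Qualifying: Program A, Program B. Lowest rate is 8.42% → Program A.

Program A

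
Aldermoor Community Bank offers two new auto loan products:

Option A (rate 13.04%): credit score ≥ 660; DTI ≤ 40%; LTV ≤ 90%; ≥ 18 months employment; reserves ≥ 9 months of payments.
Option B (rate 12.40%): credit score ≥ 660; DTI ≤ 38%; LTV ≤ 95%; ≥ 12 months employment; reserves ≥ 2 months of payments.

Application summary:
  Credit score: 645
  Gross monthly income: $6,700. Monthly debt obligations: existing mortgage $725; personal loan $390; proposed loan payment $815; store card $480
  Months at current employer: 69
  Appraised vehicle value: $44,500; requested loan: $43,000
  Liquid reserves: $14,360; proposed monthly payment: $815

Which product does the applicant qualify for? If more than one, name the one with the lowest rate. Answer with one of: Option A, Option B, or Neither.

Neither

Total debts = (725 + 390 + 815 + 480) = 2,410; DTI = 2,410/6,700 = 36%.
LTV = 43,000/44,500 = 96.6%.
Reserves = 14,360/815 = 17.6 months.
Option A: score 645 < 660; DTI 36% ≤ 40%; LTV 96.6% > 90%; employment 69 ≥ 18 mo; reserves 17.6 ≥ 9 mo → does not qualify.
Option B: score 645 < 660; DTI 36% ≤ 38%; LTV 96.6% > 95%; employment 69 ≥ 12 mo; reserves 17.6 ≥ 2 mo → does not qualify.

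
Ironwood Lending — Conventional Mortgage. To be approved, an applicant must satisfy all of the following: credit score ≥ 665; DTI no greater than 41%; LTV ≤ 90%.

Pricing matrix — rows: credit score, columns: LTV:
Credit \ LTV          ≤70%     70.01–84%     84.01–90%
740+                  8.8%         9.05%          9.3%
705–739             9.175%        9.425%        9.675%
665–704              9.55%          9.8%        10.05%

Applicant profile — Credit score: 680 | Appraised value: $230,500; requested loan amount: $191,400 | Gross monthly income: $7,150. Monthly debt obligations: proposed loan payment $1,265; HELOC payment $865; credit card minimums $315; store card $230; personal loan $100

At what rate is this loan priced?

9.8%

Credit score 680 ≥ 665; Total monthly debts = (1,265 + 865 + 315 + 230 + 100) = 2,775. DTI = 2,775/7,150 = 38.8% ≤ 41%
Loan-to-value = 191,400/230,500 = 83% — pass (90% max)
Row: 680 falls in 665–704. Column: 83% falls in 70.01–84%. Rate = 9.8%.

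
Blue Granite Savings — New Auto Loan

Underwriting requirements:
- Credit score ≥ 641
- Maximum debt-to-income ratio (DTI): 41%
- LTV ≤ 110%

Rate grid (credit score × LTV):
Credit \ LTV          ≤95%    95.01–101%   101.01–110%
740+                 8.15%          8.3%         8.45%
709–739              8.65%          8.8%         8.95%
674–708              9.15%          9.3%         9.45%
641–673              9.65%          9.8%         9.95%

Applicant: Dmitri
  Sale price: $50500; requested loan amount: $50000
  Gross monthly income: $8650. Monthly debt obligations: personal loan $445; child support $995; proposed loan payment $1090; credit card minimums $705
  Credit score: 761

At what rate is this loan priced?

Credit score 761 ≥ 641; Total monthly debts = (445 + 995 + 1,090 + 705) = 3,235. DTI = 3,235/8,650 = 37.4% ≤ 41%
LTV = 50,000/50,500 = 99% ≤ 110%
Score 761 is in the 740+ band; LTV 99% is in the 95.01–101% band → 8.3%.

8.3%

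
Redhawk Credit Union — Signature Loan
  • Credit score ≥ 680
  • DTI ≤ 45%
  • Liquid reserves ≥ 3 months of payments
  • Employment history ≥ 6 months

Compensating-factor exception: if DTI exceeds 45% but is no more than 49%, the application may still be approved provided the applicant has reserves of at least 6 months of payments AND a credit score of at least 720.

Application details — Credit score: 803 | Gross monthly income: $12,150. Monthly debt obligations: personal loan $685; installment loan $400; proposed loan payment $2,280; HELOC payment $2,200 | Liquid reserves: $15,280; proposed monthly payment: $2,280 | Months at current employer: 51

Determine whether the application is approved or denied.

Approved

Credit score 803 ≥ 680 (meets base)
Total debts = (685 + 400 + 2,280 + 2,200) = 5,565. DTI: 5,565 ÷ 12,150 = 45.8%, over the 45% base limit.
Reserves = 15,280/2,280 = 6.7 months ≥ 3
Employment 51 ≥ 6 months
45.8% falls in the override range (45%–49%), so the compensating-factor test applies.
Reserves 6.7 ≥ 6 months; credit score 803 ≥ 720.
Both compensating conditions met → exception applies.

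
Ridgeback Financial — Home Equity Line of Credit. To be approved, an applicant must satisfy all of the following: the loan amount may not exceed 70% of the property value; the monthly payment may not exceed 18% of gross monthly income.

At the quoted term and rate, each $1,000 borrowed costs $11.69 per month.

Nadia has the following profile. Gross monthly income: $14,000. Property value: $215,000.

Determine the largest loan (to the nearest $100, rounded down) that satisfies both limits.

Payment cap: 18% × $14,000 = $2,520/month.
At $11.69 per $1,000, that supports 2,520/11.69 × 1,000 ≈ $215,568 → $215,500.
LTV cap: 70% × $215,000 = $150,500 → $150,500.
Binding constraint: loan-to-value.

$150,500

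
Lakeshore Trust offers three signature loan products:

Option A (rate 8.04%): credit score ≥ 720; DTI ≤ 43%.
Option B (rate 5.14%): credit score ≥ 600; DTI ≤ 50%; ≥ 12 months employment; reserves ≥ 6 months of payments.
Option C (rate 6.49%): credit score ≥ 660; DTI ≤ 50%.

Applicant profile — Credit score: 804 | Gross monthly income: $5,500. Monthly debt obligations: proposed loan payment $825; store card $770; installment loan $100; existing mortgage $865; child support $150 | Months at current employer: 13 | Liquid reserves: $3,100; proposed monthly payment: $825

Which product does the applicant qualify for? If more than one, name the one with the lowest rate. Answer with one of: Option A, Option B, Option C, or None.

Total debts = (825 + 770 + 100 + 865 + 150) = 2,710; DTI = 2,710/5,500 = 49.3%.
Reserves = 3,100/825 = 3.8 months.
Option A: score 804 ≥ 720; DTI 49.3% > 43% → does not qualify.
Option B: score 804 ≥ 600; DTI 49.3% ≤ 50%; employment 13 ≥ 12 mo; reserves 3.8 < 6 mo → does not qualify.
Option C: score 804 ≥ 660; DTI 49.3% ≤ 50% → qualifies.

Option C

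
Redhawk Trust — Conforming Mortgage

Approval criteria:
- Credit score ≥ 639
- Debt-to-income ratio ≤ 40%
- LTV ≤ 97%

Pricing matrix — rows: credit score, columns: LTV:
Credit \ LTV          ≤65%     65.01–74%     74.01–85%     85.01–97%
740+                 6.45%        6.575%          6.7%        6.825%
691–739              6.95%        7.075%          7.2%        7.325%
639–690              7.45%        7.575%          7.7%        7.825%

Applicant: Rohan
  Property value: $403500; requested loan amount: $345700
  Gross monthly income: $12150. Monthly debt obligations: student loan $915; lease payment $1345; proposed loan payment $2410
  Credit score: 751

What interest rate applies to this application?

Credit score 751 ≥ 639; Total monthly debts = (915 + 1,345 + 2,410) = 4,670. DTI = 4,670/12,150 = 38.4% ≤ 40%
LTV = 345,700/403,500 = 85.7% ≤ 97%
Row: 751 falls in 740+. Column: 85.7% falls in 85.01–97%. Rate = 6.825%.

6.825%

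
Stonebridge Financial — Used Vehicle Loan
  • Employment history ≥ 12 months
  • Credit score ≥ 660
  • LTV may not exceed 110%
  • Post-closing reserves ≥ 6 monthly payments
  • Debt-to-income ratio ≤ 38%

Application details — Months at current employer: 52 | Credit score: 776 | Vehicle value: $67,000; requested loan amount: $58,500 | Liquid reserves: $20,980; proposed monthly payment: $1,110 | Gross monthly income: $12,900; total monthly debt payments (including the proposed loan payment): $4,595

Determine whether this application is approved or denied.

Approved

Employment 52 ≥ 12 months
Credit score 776 ≥ 660 (meets)
LTV = 58,500/67,000 = 87.3% ≤ 110%
Reserves = 20,980/1,110 = 18.9 months ≥ 6
Debt-to-income = 4,595/12,900 = 35.6% — meets 38% limit
All criteria satisfied.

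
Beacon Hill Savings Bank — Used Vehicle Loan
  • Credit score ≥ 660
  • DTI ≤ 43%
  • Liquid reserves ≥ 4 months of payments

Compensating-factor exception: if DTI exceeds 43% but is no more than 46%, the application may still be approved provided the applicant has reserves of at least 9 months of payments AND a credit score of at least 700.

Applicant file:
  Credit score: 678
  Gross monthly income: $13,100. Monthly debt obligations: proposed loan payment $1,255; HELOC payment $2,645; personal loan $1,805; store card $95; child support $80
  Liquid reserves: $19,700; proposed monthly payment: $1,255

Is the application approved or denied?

Credit score 678 ≥ 660 (meets base)
Total debts = (1,255 + 2,645 + 1,805 + 95 + 80) = 5,880. DTI: 5,880 ÷ 13,100 = 44.9%, over the 43% base limit.
Reserves = 19,700/1,255 = 15.7 months ≥ 4
44.9% falls in the override range (43%–46%), so the compensating-factor test applies.
Override check — reserves: 15.7 mo (ok); score: 678 (below 700).
Override conditions not both satisfied; exception does not apply.

Denied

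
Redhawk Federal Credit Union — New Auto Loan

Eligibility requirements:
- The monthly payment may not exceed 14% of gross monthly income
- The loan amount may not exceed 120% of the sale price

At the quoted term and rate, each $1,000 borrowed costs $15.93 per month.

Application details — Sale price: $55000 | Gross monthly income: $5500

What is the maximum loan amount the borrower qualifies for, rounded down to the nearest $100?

Payment cap: 14% × $5,500 = $770/month.
At $15.93 per $1,000, that supports 770/15.93 × 1,000 ≈ $48,336 → $48,300.
LTV cap: 120% × $55,000 = $66,000 → $66,000.
Binding constraint: payment-to-income.

$48,300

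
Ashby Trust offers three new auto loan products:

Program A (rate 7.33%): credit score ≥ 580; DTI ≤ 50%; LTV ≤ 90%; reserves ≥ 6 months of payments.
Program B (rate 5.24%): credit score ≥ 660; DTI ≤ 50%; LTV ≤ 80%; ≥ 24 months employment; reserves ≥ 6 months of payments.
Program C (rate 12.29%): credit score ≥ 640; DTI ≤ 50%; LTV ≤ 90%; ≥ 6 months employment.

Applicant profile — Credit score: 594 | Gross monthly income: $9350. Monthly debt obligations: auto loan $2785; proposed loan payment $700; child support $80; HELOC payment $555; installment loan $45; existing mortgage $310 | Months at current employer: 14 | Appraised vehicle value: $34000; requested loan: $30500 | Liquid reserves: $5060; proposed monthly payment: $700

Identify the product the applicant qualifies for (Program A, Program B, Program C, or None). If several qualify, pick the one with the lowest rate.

Program A

Total debts = (2,785 + 700 + 80 + 555 + 45 + 310) = 4,475; DTI = 4,475/9,350 = 47.9%.
LTV = 30,500/34,000 = 89.7%.
Reserves = 5,060/700 = 7.2 months.
Program A: score 594 ≥ 580; DTI 47.9% ≤ 50%; LTV 89.7% ≤ 90%; reserves 7.2 ≥ 6 mo → qualifies.
Program B: score 594 < 660; DTI 47.9% ≤ 50%; LTV 89.7% > 80%; employment 14 < 24 mo; reserves 7.2 ≥ 6 mo → does not qualify.
Program C: score 594 < 640; DTI 47.9% ≤ 50%; LTV 89.7% ≤ 90%; employment 14 ≥ 6 mo → does not qualify.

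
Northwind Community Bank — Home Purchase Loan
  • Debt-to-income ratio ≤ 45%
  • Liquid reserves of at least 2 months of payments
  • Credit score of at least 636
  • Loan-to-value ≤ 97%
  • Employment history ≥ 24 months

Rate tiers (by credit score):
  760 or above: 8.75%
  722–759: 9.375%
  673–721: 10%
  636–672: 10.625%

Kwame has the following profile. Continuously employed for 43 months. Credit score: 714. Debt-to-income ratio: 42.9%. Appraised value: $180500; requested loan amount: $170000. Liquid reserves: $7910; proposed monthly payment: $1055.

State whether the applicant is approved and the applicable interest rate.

Approved at 10%

Credit score 714 ≥ 636 (meets minimum)
Liquid reserves cover 7,910/1,055 = 7.5 months — ≥ 2 required
DTI 42.9% is within the 45% limit
Loan-to-value = 170,000/180,500 = 94.2% — pass (97% max)
Employment 43 ≥ 24 months
All requirements met. Score 714 falls in the 673–721 tier → 10%.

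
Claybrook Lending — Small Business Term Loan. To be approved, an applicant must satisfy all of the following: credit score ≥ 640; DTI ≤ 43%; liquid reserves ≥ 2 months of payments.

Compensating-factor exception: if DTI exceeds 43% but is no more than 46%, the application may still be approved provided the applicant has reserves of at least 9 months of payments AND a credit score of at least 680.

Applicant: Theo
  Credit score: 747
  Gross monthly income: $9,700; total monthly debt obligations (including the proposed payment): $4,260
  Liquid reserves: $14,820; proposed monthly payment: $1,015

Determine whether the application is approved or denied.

Approved

Credit score 747 ≥ 640 (meets base)
DTI: 4,260 ÷ 9,700 = 43.9%, over the 43% base limit.
Reserves: 14,820 ÷ 1,015 = 14.6 months (meets 2-month minimum)
DTI 43.9% is within the 43%–46% exception band; checking compensating factors.
Override check — reserves: 14.6 mo (ok); score: 747 (ok).
Both override conditions satisfied; DTI exception granted.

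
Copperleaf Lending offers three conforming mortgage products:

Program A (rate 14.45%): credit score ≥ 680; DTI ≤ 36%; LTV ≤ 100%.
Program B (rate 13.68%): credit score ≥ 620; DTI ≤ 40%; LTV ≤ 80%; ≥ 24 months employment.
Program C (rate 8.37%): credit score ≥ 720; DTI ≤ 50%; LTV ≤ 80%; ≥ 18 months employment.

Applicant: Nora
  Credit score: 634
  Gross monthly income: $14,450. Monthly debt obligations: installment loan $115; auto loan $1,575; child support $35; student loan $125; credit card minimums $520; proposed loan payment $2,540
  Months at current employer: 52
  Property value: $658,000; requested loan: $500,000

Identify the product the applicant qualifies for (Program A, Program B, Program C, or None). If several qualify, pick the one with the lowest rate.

Total debts = (115 + 1,575 + 35 + 125 + 520 + 2,540) = 4,910; DTI = 4,910/14,450 = 34%.
LTV = 500,000/658,000 = 76%.
Program A: score 634 < 680; DTI 34% ≤ 36%; LTV 76% ≤ 100% → does not qualify.
Program B: score 634 ≥ 620; DTI 34% ≤ 40%; LTV 76% ≤ 80%; employment 52 ≥ 24 mo → qualifies.
Program C: score 634 < 720; DTI 34% ≤ 50%; LTV 76% ≤ 80%; employment 52 ≥ 18 mo → does not qualify.

Program B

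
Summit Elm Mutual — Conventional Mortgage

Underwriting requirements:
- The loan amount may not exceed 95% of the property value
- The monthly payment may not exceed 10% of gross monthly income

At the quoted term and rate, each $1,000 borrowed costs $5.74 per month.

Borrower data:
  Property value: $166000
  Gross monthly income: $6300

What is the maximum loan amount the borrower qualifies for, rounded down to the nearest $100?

Payment cap: 10% × $6,300 = $630/month.
At $5.74 per $1,000, that supports 630/5.74 × 1,000 ≈ $109,756 → $109,700.
LTV cap: 95% × $166,000 = $157,700 → $157,700.
Binding constraint: payment-to-income.

$109,700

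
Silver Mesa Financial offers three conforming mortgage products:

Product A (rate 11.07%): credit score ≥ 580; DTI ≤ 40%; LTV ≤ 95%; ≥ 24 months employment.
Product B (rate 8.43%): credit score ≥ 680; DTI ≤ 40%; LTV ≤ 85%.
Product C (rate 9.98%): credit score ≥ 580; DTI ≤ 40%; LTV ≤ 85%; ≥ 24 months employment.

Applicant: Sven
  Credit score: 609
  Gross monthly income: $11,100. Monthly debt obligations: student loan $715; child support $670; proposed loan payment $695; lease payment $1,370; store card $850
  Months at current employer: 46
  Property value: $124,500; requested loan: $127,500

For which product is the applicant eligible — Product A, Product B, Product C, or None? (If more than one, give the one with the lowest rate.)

Total debts = (715 + 670 + 695 + 1,370 + 850) = 4,300; DTI = 4,300/11,100 = 38.7%.
LTV = 127,500/124,500 = 102.4%.
Product A: score 609 ≥ 580; DTI 38.7% ≤ 40%; LTV 102.4% > 95%; employment 46 ≥ 24 mo → does not qualify.
Product B: score 609 < 680; DTI 38.7% ≤ 40%; LTV 102.4% > 85% → does not qualify.
Product C: score 609 ≥ 580; DTI 38.7% ≤ 40%; LTV 102.4% > 85%; employment 46 ≥ 24 mo → does not qualify.

None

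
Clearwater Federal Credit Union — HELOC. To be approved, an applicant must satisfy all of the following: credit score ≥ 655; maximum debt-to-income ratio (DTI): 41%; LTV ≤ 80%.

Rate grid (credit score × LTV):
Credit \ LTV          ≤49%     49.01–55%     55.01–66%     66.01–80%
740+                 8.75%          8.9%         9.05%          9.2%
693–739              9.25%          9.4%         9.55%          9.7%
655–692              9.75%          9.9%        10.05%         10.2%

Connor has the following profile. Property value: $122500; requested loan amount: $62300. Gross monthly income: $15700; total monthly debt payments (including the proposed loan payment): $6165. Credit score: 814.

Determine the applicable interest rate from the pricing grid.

8.9%

Credit score 814 ≥ 655; DTI: 6,165 ÷ 15,700 = 39.3%, within the 41% cap
LTV: 62,300 ÷ 122,500 = 50.9%, within 80% cap
Row: 814 falls in 740+. Column: 50.9% falls in 49.01–55%. Rate = 8.9%.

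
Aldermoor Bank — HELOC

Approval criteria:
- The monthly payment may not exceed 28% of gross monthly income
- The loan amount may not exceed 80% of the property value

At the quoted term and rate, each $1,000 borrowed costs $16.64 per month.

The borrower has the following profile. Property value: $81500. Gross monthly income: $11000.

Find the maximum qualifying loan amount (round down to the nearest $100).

Payment cap: 28% × $11,000 = $3,080/month.
At $16.64 per $1,000, that supports 3,080/16.64 × 1,000 ≈ $185,096 → $185,000.
LTV cap: 80% × $81,500 = $65,200 → $65,200.
Binding constraint: loan-to-value.

$65,200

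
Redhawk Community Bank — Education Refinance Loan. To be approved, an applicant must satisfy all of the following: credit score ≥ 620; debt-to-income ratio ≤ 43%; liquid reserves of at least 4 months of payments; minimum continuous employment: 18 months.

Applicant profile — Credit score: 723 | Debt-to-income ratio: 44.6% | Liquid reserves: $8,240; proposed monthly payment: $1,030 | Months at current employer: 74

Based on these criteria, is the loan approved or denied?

Credit score 723 ≥ 620 (meets)
DTI 44.6% > 43%
Liquid reserves cover 8,240/1,030 = 8.0 months — ≥ 4 required
Employment 74 ≥ 18 months
Fails on DTI.

Denied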